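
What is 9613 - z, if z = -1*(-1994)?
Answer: 7619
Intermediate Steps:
z = 1994
9613 - z = 9613 - 1*1994 = 9613 - 1994 = 7619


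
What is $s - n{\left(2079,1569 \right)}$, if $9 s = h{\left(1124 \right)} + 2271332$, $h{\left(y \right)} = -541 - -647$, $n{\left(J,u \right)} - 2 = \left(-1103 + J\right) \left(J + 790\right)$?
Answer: $-2547764$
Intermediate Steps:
$n{\left(J,u \right)} = 2 + \left(-1103 + J\right) \left(790 + J\right)$ ($n{\left(J,u \right)} = 2 + \left(-1103 + J\right) \left(J + 790\right) = 2 + \left(-1103 + J\right) \left(790 + J\right)$)
$h{\left(y \right)} = 106$ ($h{\left(y \right)} = -541 + 647 = 106$)
$s = 252382$ ($s = \frac{106 + 2271332}{9} = \frac{1}{9} \cdot 2271438 = 252382$)
$s - n{\left(2079,1569 \right)} = 252382 - \left(-871368 + 2079^{2} - 650727\right) = 252382 - \left(-871368 + 4322241 - 650727\right) = 252382 - 2800146 = -2547764$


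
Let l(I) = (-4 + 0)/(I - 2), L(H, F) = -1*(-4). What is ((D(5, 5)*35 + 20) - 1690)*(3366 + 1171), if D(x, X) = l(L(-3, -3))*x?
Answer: -9164740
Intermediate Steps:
L(H, F) = 4
l(I) = -4/(-2 + I)
D(x, X) = -2*x (D(x, X) = (-4/(-2 + 4))*x = (-4/2)*x = (-4*1/2)*x = -2*x)
((D(5, 5)*35 + 20) - 1690)*(3366 + 1171) = ((-2*5*35 + 20) - 1690)*(3366 + 1171) = ((-10*35 + 20) - 1690)*4537 = ((-350 + 20) - 1690)*4537 = (-330 - 1690)*4537 = -2020*4537 = -9164740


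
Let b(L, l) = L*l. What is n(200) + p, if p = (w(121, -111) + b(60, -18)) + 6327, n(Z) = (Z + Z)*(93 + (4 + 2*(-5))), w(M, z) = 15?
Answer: 40062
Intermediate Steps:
n(Z) = 174*Z (n(Z) = (2*Z)*(93 + (4 - 10)) = (2*Z)*(93 - 6) = (2*Z)*87 = 174*Z)
p = 5262 (p = (15 + 60*(-18)) + 6327 = (15 - 1080) + 6327 = -1065 + 6327 = 5262)
n(200) + p = 174*200 + 5262 = 34800 + 5262 = 40062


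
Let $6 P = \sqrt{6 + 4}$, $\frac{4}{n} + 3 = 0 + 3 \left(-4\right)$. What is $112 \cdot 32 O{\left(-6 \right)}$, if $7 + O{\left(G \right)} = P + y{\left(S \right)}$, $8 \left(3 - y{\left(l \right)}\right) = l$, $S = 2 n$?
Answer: $- \frac{211456}{15} + \frac{1792 \sqrt{10}}{3} \approx -12208.0$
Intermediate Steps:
$n = - \frac{4}{15}$ ($n = \frac{4}{-3 + \left(0 + 3 \left(-4\right)\right)} = \frac{4}{-3 + \left(0 - 12\right)} = \frac{4}{-3 - 12} = \frac{4}{-15} = 4 \left(- \frac{1}{15}\right) = - \frac{4}{15} \approx -0.26667$)
$S = - \frac{8}{15}$ ($S = 2 \left(- \frac{4}{15}\right) = - \frac{8}{15} \approx -0.53333$)
$y{\left(l \right)} = 3 - \frac{l}{8}$
$P = \frac{\sqrt{10}}{6}$ ($P = \frac{\sqrt{6 + 4}}{6} = \frac{\sqrt{10}}{6} \approx 0.52705$)
$O{\left(G \right)} = - \frac{59}{15} + \frac{\sqrt{10}}{6}$ ($O{\left(G \right)} = -7 + \left(\frac{\sqrt{10}}{6} + \left(3 - - \frac{1}{15}\right)\right) = -7 + \left(\frac{\sqrt{10}}{6} + \left(3 + \frac{1}{15}\right)\right) = -7 + \left(\frac{\sqrt{10}}{6} + \frac{46}{15}\right) = -7 + \left(\frac{46}{15} + \frac{\sqrt{10}}{6}\right) = - \frac{59}{15} + \frac{\sqrt{10}}{6}$)
$112 \cdot 32 O{\left(-6 \right)} = 112 \cdot 32 \left(- \frac{59}{15} + \frac{\sqrt{10}}{6}\right) = 112 \left(- \frac{1888}{15} + \frac{16 \sqrt{10}}{3}\right) = - \frac{211456}{15} + \frac{1792 \sqrt{10}}{3}$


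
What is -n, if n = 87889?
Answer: -87889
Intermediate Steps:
-n = -1*87889 = -87889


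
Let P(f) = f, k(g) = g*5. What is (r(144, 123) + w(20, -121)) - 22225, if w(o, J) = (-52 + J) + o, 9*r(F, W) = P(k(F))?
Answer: -22298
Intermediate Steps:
k(g) = 5*g
r(F, W) = 5*F/9 (r(F, W) = (5*F)/9 = 5*F/9)
w(o, J) = -52 + J + o
(r(144, 123) + w(20, -121)) - 22225 = ((5/9)*144 + (-52 - 121 + 20)) - 22225 = (80 - 153) - 22225 = -73 - 22225 = -22298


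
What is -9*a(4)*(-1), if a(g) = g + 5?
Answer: 81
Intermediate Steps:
a(g) = 5 + g
-9*a(4)*(-1) = -9*(5 + 4)*(-1) = -9*9*(-1) = -81*(-1) = 81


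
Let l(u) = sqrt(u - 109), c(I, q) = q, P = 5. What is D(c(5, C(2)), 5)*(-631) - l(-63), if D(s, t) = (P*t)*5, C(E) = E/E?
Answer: -78875 - 2*I*sqrt(43) ≈ -78875.0 - 13.115*I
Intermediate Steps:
C(E) = 1
D(s, t) = 25*t (D(s, t) = (5*t)*5 = 25*t)
l(u) = sqrt(-109 + u)
D(c(5, C(2)), 5)*(-631) - l(-63) = (25*5)*(-631) - sqrt(-109 - 63) = 125*(-631) - sqrt(-172) = -78875 - 2*I*sqrt(43)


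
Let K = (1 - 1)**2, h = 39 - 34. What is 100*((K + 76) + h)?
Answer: 8100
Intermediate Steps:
h = 5
K = 0 (K = 0**2 = 0)
100*((K + 76) + h) = 100*((0 + 76) + 5) = 100*(76 + 5) = 100*81 = 8100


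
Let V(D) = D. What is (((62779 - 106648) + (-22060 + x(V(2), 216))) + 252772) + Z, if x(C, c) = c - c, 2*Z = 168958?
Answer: 271322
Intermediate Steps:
Z = 84479 (Z = (½)*168958 = 84479)
x(C, c) = 0
(((62779 - 106648) + (-22060 + x(V(2), 216))) + 252772) + Z = (((62779 - 106648) + (-22060 + 0)) + 252772) + 84479 = ((-43869 - 22060) + 252772) + 84479 = (-65929 + 252772) + 84479 = 186843 + 84479 = 271322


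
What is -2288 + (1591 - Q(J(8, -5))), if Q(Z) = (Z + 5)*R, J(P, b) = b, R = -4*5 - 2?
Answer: -697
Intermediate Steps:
R = -22 (R = -20 - 2 = -22)
Q(Z) = -110 - 22*Z (Q(Z) = (Z + 5)*(-22) = (5 + Z)*(-22) = -110 - 22*Z)
-2288 + (1591 - Q(J(8, -5))) = -2288 + (1591 - (-110 - 22*(-5))) = -2288 + (1591 - (-110 + 110)) = -2288 + (1591 - 1*0) = -2288 + (1591 + 0) = -2288 + 1591 = -697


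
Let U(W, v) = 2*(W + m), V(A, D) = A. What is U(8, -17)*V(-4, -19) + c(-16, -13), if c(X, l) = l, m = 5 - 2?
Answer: -101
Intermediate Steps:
m = 3
U(W, v) = 6 + 2*W (U(W, v) = 2*(W + 3) = 2*(3 + W) = 6 + 2*W)
U(8, -17)*V(-4, -19) + c(-16, -13) = (6 + 2*8)*(-4) - 13 = (6 + 16)*(-4) - 13 = 22*(-4) - 13 = -88 - 13 = -101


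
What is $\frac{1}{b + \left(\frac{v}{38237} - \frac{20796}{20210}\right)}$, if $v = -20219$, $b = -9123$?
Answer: $- \frac{386384885}{3525591207176} \approx -0.00010959$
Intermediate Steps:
$\frac{1}{b + \left(\frac{v}{38237} - \frac{20796}{20210}\right)} = \frac{1}{-9123 - \left(\frac{10398}{10105} + \frac{20219}{38237}\right)} = \frac{1}{-9123 - \frac{601901321}{386384885}} = \frac{1}{- \frac{3525591207176}{386384885}} = - \frac{386384885}{3525591207176}$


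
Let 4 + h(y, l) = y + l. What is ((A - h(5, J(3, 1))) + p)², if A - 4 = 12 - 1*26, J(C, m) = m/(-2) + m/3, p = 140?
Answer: 600625/36 ≈ 16684.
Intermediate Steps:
J(C, m) = -m/6 (J(C, m) = m*(-½) + m*(⅓) = -m/2 + m/3 = -m/6)
h(y, l) = -4 + l + y (h(y, l) = -4 + (y + l) = -4 + (l + y) = -4 + l + y)
A = -10 (A = 4 + (12 - 1*26) = 4 + (12 - 26) = 4 - 14 = -10)
((A - h(5, J(3, 1))) + p)² = ((-10 - (-4 - ⅙*1 + 5)) + 140)² = ((-10 - (-4 - ⅙ + 5)) + 140)² = ((-10 - 1*⅚) + 140)² = ((-10 - ⅚) + 140)² = (-65/6 + 140)² = (775/6)² = 600625/36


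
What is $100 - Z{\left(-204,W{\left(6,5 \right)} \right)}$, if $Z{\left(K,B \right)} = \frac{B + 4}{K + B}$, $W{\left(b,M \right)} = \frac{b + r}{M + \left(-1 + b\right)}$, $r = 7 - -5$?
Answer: $\frac{101129}{1011} \approx 100.03$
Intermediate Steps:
$r = 12$ ($r = 7 + 5 = 12$)
$W{\left(b,M \right)} = \frac{12 + b}{-1 + M + b}$ ($W{\left(b,M \right)} = \frac{b + 12}{M + \left(-1 + b\right)} = \frac{12 + b}{-1 + M + b}$)
$Z{\left(K,B \right)} = \frac{4 + B}{B + K}$
$100 - Z{\left(-204,W{\left(6,5 \right)} \right)} = 100 - \frac{4 + \frac{12 + 6}{-1 + 5 + 6}}{\frac{12 + 6}{-1 + 5 + 6} - 204} = 100 - \frac{4 + \frac{1}{10} \cdot 18}{\frac{1}{10} \cdot 18 - 204} = 100 - \frac{4 + \frac{9}{5}}{\frac{9}{5} - 204} = 100 - \frac{1}{- \frac{1011}{5}} \cdot \frac{29}{5} = 100 - \left(- \frac{5}{1011}\right) \frac{29}{5} = 100 - - \frac{29}{1011} = 100 + \frac{29}{1011} = \frac{101129}{1011}$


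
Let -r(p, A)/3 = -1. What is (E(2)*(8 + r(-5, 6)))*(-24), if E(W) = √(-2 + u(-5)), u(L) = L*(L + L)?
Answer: -1056*√3 ≈ -1829.0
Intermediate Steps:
r(p, A) = 3 (r(p, A) = -3*(-1) = 3)
u(L) = 2*L² (u(L) = L*(2*L) = 2*L²)
E(W) = 4*√3 (E(W) = √(-2 + 2*(-5)²) = √(-2 + 2*25) = √(-2 + 50) = √48 = 4*√3)
(E(2)*(8 + r(-5, 6)))*(-24) = ((4*√3)*(8 + 3))*(-24) = ((4*√3)*11)*(-24) = (44*√3)*(-24) = -1056*√3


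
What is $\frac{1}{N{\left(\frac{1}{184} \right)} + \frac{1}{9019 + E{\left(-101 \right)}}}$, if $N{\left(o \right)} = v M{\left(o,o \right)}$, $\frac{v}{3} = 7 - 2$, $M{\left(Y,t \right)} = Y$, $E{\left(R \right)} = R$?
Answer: $\frac{820456}{66977} \approx 12.25$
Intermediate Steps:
$v = 15$ ($v = 3 \left(7 - 2\right) = 3 \cdot 5 = 15$)
$N{\left(o \right)} = 15 o$
$\frac{1}{N{\left(\frac{1}{184} \right)} + \frac{1}{9019 + E{\left(-101 \right)}}} = \frac{1}{\frac{15}{184} + \frac{1}{9019 - 101}} = \frac{1}{15 \cdot \frac{1}{184} + \frac{1}{8918}} = \frac{1}{\frac{15}{184} + \frac{1}{8918}} = \frac{1}{\frac{66977}{820456}} = \frac{820456}{66977}$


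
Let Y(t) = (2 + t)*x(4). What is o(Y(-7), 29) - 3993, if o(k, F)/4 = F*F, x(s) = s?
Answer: -629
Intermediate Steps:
Y(t) = 8 + 4*t (Y(t) = (2 + t)*4 = 8 + 4*t)
o(k, F) = 4*F**2 (o(k, F) = 4*(F*F) = 4*F**2)
o(Y(-7), 29) - 3993 = 4*29**2 - 3993 = 4*841 - 3993 = 3364 - 3993 = -629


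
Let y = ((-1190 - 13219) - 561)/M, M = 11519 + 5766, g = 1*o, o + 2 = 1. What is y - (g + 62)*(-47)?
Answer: 9908225/3457 ≈ 2866.1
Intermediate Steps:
o = -1 (o = -2 + 1 = -1)
g = -1 (g = 1*(-1) = -1)
M = 17285
y = -2994/3457 (y = ((-1190 - 13219) - 561)/17285 = (-14409 - 561)*(1/17285) = -14970*1/17285 = -2994/3457 ≈ -0.86607)
y - (g + 62)*(-47) = -2994/3457 - (-1 + 62)*(-47) = -2994/3457 - 61*(-47) = -2994/3457 - 1*(-2867) = -2994/3457 + 2867 = 9908225/3457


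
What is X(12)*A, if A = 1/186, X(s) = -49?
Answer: -49/186 ≈ -0.26344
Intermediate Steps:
A = 1/186 ≈ 0.0053763
X(12)*A = -49*1/186 = -49/186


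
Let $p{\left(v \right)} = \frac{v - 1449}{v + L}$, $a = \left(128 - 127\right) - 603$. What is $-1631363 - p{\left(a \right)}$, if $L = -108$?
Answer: $- \frac{1158269781}{710} \approx -1.6314 \cdot 10^{6}$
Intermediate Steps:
$a = -602$ ($a = 1 - 603 = -602$)
$p{\left(v \right)} = \frac{-1449 + v}{-108 + v}$ ($p{\left(v \right)} = \frac{v - 1449}{v - 108} = \frac{-1449 + v}{-108 + v}$)
$-1631363 - p{\left(a \right)} = -1631363 - \frac{-1449 - 602}{-108 - 602} = -1631363 - \frac{1}{-710} \left(-2051\right) = -1631363 - \left(- \frac{1}{710}\right) \left(-2051\right) = -1631363 - \frac{2051}{710} = - \frac{1158269781}{710}$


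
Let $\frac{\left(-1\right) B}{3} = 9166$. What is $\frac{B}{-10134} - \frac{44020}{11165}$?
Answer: $- \frac{4636117}{3771537} \approx -1.2292$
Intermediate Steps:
$B = -27498$ ($B = \left(-3\right) 9166 = -27498$)
$\frac{B}{-10134} - \frac{44020}{11165} = - \frac{27498}{-10134} - \frac{44020}{11165} = \left(-27498\right) \left(- \frac{1}{10134}\right) - \frac{8804}{2233} = \frac{4583}{1689} - \frac{8804}{2233} = - \frac{4636117}{3771537}$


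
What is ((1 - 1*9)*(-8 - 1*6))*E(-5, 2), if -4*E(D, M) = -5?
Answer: 140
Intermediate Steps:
E(D, M) = 5/4 (E(D, M) = -1/4*(-5) = 5/4)
((1 - 1*9)*(-8 - 1*6))*E(-5, 2) = ((1 - 1*9)*(-8 - 1*6))*(5/4) = ((1 - 9)*(-8 - 6))*(5/4) = -8*(-14)*(5/4) = 112*(5/4) = 140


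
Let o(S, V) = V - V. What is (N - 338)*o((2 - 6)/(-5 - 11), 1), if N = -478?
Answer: 0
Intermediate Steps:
o(S, V) = 0
(N - 338)*o((2 - 6)/(-5 - 11), 1) = (-478 - 338)*0 = -816*0 = 0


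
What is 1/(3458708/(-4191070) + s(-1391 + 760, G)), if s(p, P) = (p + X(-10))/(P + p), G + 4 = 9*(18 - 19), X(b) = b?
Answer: 1349524540/229533959 ≈ 5.8794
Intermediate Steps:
G = -13 (G = -4 + 9*(18 - 19) = -4 + 9*(-1) = -4 - 9 = -13)
s(p, P) = (-10 + p)/(P + p) (s(p, P) = (p - 10)/(P + p) = (-10 + p)/(P + p))
1/(3458708/(-4191070) + s(-1391 + 760, G)) = 1/(3458708/(-4191070) + (-10 + (-1391 + 760))/(-13 + (-1391 + 760))) = 1/(3458708*(-1/4191070) + (-10 - 631)/(-13 - 631)) = 1/(-1729354/2095535 - 641/(-644)) = 1/(-1729354/2095535 - 1/644*(-641)) = 1/(-1729354/2095535 + 641/644) = 1/(229533959/1349524540) = 1349524540/229533959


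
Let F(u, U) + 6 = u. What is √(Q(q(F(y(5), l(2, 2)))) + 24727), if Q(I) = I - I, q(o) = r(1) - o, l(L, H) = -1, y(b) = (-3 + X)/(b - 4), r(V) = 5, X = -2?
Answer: √24727 ≈ 157.25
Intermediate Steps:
y(b) = -5/(-4 + b) (y(b) = (-3 - 2)/(b - 4) = -5/(-4 + b))
F(u, U) = -6 + u
q(o) = 5 - o
Q(I) = 0
√(Q(q(F(y(5), l(2, 2)))) + 24727) = √(0 + 24727) = √24727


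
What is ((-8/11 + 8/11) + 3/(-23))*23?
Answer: -3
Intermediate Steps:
((-8/11 + 8/11) + 3/(-23))*23 = ((-8*1/11 + 8*(1/11)) + 3*(-1/23))*23 = ((-8/11 + 8/11) - 3/23)*23 = (0 - 3/23)*23 = -3/23*23 = -3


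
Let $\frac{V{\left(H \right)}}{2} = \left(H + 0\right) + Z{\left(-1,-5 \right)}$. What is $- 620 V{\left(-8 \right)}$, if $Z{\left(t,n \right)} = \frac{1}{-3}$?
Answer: $\frac{31000}{3} \approx 10333.0$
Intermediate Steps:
$Z{\left(t,n \right)} = - \frac{1}{3}$
$V{\left(H \right)} = - \frac{2}{3} + 2 H$ ($V{\left(H \right)} = 2 \left(\left(H + 0\right) - \frac{1}{3}\right) = 2 \left(H - \frac{1}{3}\right) = 2 \left(- \frac{1}{3} + H\right) = - \frac{2}{3} + 2 H$)
$- 620 V{\left(-8 \right)} = - 620 \left(- \frac{2}{3} + 2 \left(-8\right)\right) = - 620 \left(- \frac{2}{3} - 16\right) = \left(-620\right) \left(- \frac{50}{3}\right) = \frac{31000}{3}$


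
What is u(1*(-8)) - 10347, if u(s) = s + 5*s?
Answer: -10395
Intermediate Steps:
u(s) = 6*s
u(1*(-8)) - 10347 = 6*(1*(-8)) - 10347 = 6*(-8) - 10347 = -48 - 10347 = -10395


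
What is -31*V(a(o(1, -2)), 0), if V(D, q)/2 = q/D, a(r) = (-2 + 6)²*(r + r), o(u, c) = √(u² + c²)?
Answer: 0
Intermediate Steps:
o(u, c) = √(c² + u²)
a(r) = 32*r (a(r) = 4²*(2*r) = 16*(2*r) = 32*r)
V(D, q) = 2*q/D (V(D, q) = 2*(q/D) = 2*q/D)
-31*V(a(o(1, -2)), 0) = -62*0/(32*√((-2)² + 1²)) = -62*0/(32*√(4 + 1)) = -62*0/(32*√5) = -62*0*√5/160 = -31*0 = 0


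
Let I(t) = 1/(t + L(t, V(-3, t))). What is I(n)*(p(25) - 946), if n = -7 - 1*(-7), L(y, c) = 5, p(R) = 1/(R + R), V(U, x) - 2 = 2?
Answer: -47299/250 ≈ -189.20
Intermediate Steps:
V(U, x) = 4 (V(U, x) = 2 + 2 = 4)
p(R) = 1/(2*R)
n = 0 (n = -7 + 7 = 0)
I(t) = 1/(5 + t) (I(t) = 1/(t + 5) = 1/(5 + t))
I(n)*(p(25) - 946) = ((½)/25 - 946)/(5 + 0) = ((½)*(1/25) - 946)/5 = (1/50 - 946)/5 = (⅕)*(-47299/50) = -47299/250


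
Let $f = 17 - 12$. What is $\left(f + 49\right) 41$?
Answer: $2214$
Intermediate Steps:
$f = 5$
$\left(f + 49\right) 41 = \left(5 + 49\right) 41 = 54 \cdot 41 = 2214$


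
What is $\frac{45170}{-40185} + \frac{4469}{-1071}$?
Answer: $- \frac{1688621}{318801} \approx -5.2968$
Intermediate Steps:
$\frac{45170}{-40185} + \frac{4469}{-1071} = 45170 \left(- \frac{1}{40185}\right) + 4469 \left(- \frac{1}{1071}\right) = - \frac{9034}{8037} - \frac{4469}{1071} = - \frac{1688621}{318801}$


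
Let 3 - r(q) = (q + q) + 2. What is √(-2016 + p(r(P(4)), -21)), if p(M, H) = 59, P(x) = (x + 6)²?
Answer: I*√1957 ≈ 44.238*I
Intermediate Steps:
P(x) = (6 + x)²
r(q) = 1 - 2*q (r(q) = 3 - ((q + q) + 2) = 3 - (2*q + 2) = 3 - (2 + 2*q) = 3 + (-2 - 2*q) = 1 - 2*q)
√(-2016 + p(r(P(4)), -21)) = √(-2016 + 59) = √(-1957) = I*√1957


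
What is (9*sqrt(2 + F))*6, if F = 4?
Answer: 54*sqrt(6) ≈ 132.27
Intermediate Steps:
(9*sqrt(2 + F))*6 = (9*sqrt(2 + 4))*6 = (9*sqrt(6))*6 = 54*sqrt(6)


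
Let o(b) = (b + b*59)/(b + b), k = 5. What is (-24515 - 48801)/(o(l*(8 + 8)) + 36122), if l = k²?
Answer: -18329/9038 ≈ -2.0280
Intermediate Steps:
l = 25 (l = 5² = 25)
o(b) = 30 (o(b) = (b + 59*b)/((2*b)) = (60*b)*(1/(2*b)) = 30)
(-24515 - 48801)/(o(l*(8 + 8)) + 36122) = (-24515 - 48801)/(30 + 36122) = -73316/36152 = -73316*1/36152 = -18329/9038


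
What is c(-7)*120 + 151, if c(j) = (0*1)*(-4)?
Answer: 151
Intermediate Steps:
c(j) = 0 (c(j) = 0*(-4) = 0)
c(-7)*120 + 151 = 0*120 + 151 = 0 + 151 = 151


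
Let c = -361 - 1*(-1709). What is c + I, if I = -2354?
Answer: -1006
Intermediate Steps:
c = 1348 (c = -361 + 1709 = 1348)
c + I = 1348 - 2354 = -1006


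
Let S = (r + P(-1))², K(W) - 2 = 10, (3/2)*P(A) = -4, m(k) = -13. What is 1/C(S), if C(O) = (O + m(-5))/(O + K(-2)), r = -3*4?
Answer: 2044/1819 ≈ 1.1237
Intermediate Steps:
P(A) = -8/3 (P(A) = (⅔)*(-4) = -8/3)
r = -12
K(W) = 12 (K(W) = 2 + 10 = 12)
S = 1936/9 (S = (-12 - 8/3)² = (-44/3)² = 1936/9 ≈ 215.11)
C(O) = (-13 + O)/(12 + O) (C(O) = (O - 13)/(O + 12) = (-13 + O)/(12 + O))
1/C(S) = 1/((-13 + 1936/9)/(12 + 1936/9)) = 1/((1819/9)/(2044/9)) = 1/((9/2044)*(1819/9)) = 1/(1819/2044) = 2044/1819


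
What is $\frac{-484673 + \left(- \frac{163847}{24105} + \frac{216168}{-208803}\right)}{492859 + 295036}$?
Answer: $- \frac{813164593351592}{1321876736868975} \approx -0.61516$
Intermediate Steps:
$\frac{-484673 + \left(- \frac{163847}{24105} + \frac{216168}{-208803}\right)}{492859 + 295036} = \frac{-484673 + \left(\left(-163847\right) \frac{1}{24105} + 216168 \left(- \frac{1}{208803}\right)\right)}{787895} = \left(-484673 - \frac{13140824927}{1677732105}\right) \frac{1}{787895} = \left(- \frac{813164593351592}{1677732105}\right) \frac{1}{787895} = - \frac{813164593351592}{1321876736868975}$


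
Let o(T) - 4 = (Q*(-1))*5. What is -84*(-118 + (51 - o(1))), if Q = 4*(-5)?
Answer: 14364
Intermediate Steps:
Q = -20
o(T) = 104 (o(T) = 4 - 20*(-1)*5 = 4 + 20*5 = 4 + 100 = 104)
-84*(-118 + (51 - o(1))) = -84*(-118 + (51 - 1*104)) = -84*(-118 + (51 - 104)) = -84*(-118 - 53) = -84*(-171) = 14364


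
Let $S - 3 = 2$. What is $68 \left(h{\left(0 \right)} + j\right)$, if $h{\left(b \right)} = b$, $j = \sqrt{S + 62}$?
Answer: $68 \sqrt{67} \approx 556.6$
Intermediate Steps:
$S = 5$ ($S = 3 + 2 = 5$)
$j = \sqrt{67}$ ($j = \sqrt{5 + 62} = \sqrt{67} \approx 8.1853$)
$68 \left(h{\left(0 \right)} + j\right) = 68 \left(0 + \sqrt{67}\right) = 68 \sqrt{67}$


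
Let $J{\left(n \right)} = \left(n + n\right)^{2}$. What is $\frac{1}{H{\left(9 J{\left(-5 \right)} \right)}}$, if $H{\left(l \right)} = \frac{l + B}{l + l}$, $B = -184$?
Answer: $\frac{450}{179} \approx 2.514$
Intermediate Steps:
$J{\left(n \right)} = 4 n^{2}$ ($J{\left(n \right)} = \left(2 n\right)^{2} = 4 n^{2}$)
$H{\left(l \right)} = \frac{-184 + l}{2 l}$ ($H{\left(l \right)} = \frac{l - 184}{l + l} = \frac{-184 + l}{2 l}$)
$\frac{1}{H{\left(9 J{\left(-5 \right)} \right)}} = \frac{1}{\frac{1}{2} \frac{1}{9 \cdot 4 \left(-5\right)^{2}} \left(-184 + 9 \cdot 4 \left(-5\right)^{2}\right)} = \frac{1}{\frac{1}{2} \frac{1}{9 \cdot 4 \cdot 25} \left(-184 + 9 \cdot 4 \cdot 25\right)} = \frac{1}{\frac{1}{2} \frac{1}{9 \cdot 100} \left(-184 + 9 \cdot 100\right)} = \frac{1}{\frac{1}{2} \cdot \frac{1}{900} \left(-184 + 900\right)} = \frac{1}{\frac{1}{2} \cdot \frac{1}{900} \cdot 716} = \frac{1}{\frac{179}{450}} = \frac{450}{179}$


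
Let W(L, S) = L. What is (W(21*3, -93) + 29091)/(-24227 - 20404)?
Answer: -9718/14877 ≈ -0.65322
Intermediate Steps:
(W(21*3, -93) + 29091)/(-24227 - 20404) = (21*3 + 29091)/(-24227 - 20404) = (63 + 29091)/(-44631) = 29154*(-1/44631) = -9718/14877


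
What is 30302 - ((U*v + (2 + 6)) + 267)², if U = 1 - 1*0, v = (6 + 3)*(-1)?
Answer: -40454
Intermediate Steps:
v = -9 (v = 9*(-1) = -9)
U = 1 (U = 1 + 0 = 1)
30302 - ((U*v + (2 + 6)) + 267)² = 30302 - ((1*(-9) + (2 + 6)) + 267)² = 30302 - ((-9 + 8) + 267)² = 30302 - (-1 + 267)² = 30302 - 1*266² = 30302 - 1*70756 = 30302 - 70756 = -40454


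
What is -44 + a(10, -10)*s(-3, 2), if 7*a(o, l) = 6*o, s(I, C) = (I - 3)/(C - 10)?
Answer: -263/7 ≈ -37.571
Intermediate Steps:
s(I, C) = (-3 + I)/(-10 + C)
a(o, l) = 6*o/7 (a(o, l) = (6*o)/7 = 6*o/7)
-44 + a(10, -10)*s(-3, 2) = -44 + ((6/7)*10)*((-3 - 3)/(-10 + 2)) = -44 + 60*(-6/(-8))/7 = -44 + 60*(-⅛*(-6))/7 = -44 + (60/7)*(¾) = -44 + 45/7 = -263/7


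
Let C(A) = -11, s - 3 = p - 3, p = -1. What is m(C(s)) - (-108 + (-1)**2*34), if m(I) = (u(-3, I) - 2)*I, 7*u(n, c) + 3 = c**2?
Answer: -626/7 ≈ -89.429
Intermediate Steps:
u(n, c) = -3/7 + c**2/7
s = -1 (s = 3 + (-1 - 3) = 3 - 4 = -1)
m(I) = I*(-17/7 + I**2/7) (m(I) = ((-3/7 + I**2/7) - 2)*I = (-17/7 + I**2/7)*I = I*(-17/7 + I**2/7))
m(C(s)) - (-108 + (-1)**2*34) = (1/7)*(-11)*(-17 + (-11)**2) - (-108 + (-1)**2*34) = (1/7)*(-11)*(-17 + 121) - (-108 + 1*34) = (1/7)*(-11)*104 - (-108 + 34) = -1144/7 - 1*(-74) = -1144/7 + 74 = -626/7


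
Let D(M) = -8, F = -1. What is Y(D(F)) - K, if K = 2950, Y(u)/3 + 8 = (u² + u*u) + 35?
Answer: -2485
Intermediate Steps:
Y(u) = 81 + 6*u² (Y(u) = -24 + 3*((u² + u*u) + 35) = -24 + 3*((u² + u²) + 35) = -24 + 3*(2*u² + 35) = -24 + 3*(35 + 2*u²) = -24 + (105 + 6*u²) = 81 + 6*u²)
Y(D(F)) - K = (81 + 6*(-8)²) - 1*2950 = (81 + 6*64) - 2950 = (81 + 384) - 2950 = 465 - 2950 = -2485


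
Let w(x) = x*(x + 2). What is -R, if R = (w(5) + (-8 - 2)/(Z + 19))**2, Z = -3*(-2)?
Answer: -29929/25 ≈ -1197.2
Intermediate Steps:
Z = 6
w(x) = x*(2 + x)
R = 29929/25 (R = (5*(2 + 5) + (-8 - 2)/(6 + 19))**2 = (5*7 - 10/25)**2 = (35 - 10*1/25)**2 = (35 - 2/5)**2 = (173/5)**2 = 29929/25 ≈ 1197.2)
-R = -1*29929/25 = -29929/25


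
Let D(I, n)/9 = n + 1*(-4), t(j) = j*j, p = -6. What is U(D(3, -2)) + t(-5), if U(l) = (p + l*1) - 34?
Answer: -69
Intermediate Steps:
t(j) = j²
D(I, n) = -36 + 9*n (D(I, n) = 9*(n + 1*(-4)) = 9*(n - 4) = 9*(-4 + n) = -36 + 9*n)
U(l) = -40 + l (U(l) = (-6 + l*1) - 34 = (-6 + l) - 34 = -40 + l)
U(D(3, -2)) + t(-5) = (-40 + (-36 + 9*(-2))) + (-5)² = (-40 + (-36 - 18)) + 25 = (-40 - 54) + 25 = -94 + 25 = -69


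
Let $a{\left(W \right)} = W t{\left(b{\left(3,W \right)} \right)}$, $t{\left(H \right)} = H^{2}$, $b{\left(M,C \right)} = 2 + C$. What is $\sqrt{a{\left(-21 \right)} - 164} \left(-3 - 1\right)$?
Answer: $- 4 i \sqrt{7745} \approx - 352.02 i$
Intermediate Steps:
$a{\left(W \right)} = W \left(2 + W\right)^{2}$
$\sqrt{a{\left(-21 \right)} - 164} \left(-3 - 1\right) = \sqrt{- 21 \left(2 - 21\right)^{2} - 164} \left(-3 - 1\right) = \sqrt{- 21 \left(-19\right)^{2} - 164} \left(-4\right) = \sqrt{\left(-21\right) 361 - 164} \left(-4\right) = \sqrt{-7581 - 164} \left(-4\right) = \sqrt{-7745} \left(-4\right) = i \sqrt{7745} \left(-4\right) = - 4 i \sqrt{7745}$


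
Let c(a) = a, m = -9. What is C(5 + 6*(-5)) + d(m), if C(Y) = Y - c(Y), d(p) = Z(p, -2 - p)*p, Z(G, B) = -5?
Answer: 45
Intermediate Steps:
d(p) = -5*p
C(Y) = 0 (C(Y) = Y - Y = 0)
C(5 + 6*(-5)) + d(m) = 0 - 5*(-9) = 0 + 45 = 45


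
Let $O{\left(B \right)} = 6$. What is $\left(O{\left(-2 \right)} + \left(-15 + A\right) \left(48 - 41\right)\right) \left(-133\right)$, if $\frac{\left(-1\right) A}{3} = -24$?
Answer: $-53865$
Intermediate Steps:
$A = 72$ ($A = \left(-3\right) \left(-24\right) = 72$)
$\left(O{\left(-2 \right)} + \left(-15 + A\right) \left(48 - 41\right)\right) \left(-133\right) = \left(6 + \left(-15 + 72\right) \left(48 - 41\right)\right) \left(-133\right) = \left(6 + 57 \cdot 7\right) \left(-133\right) = \left(6 + 399\right) \left(-133\right) = 405 \left(-133\right) = -53865$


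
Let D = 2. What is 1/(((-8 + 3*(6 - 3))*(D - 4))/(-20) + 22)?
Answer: 10/221 ≈ 0.045249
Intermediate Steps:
1/(((-8 + 3*(6 - 3))*(D - 4))/(-20) + 22) = 1/(((-8 + 3*(6 - 3))*(2 - 4))/(-20) + 22) = 1/(((-8 + 3*3)*(-2))*(-1/20) + 22) = 1/(((-8 + 9)*(-2))*(-1/20) + 22) = 1/((1*(-2))*(-1/20) + 22) = 1/(-2*(-1/20) + 22) = 1/(⅒ + 22) = 1/(221/10) = 10/221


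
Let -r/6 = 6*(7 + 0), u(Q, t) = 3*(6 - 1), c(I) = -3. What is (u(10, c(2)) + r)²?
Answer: 56169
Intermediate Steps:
u(Q, t) = 15 (u(Q, t) = 3*5 = 15)
r = -252 (r = -36*(7 + 0) = -36*7 = -6*42 = -252)
(u(10, c(2)) + r)² = (15 - 252)² = (-237)² = 56169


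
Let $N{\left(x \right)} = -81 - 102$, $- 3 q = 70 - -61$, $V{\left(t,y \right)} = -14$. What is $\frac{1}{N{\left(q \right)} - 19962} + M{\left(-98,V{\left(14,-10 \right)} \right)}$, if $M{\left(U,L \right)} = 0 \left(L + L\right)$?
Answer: $- \frac{1}{20145} \approx -4.964 \cdot 10^{-5}$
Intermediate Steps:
$q = - \frac{131}{3}$ ($q = - \frac{70 - -61}{3} = - \frac{70 + 61}{3} = \left(- \frac{1}{3}\right) 131 = - \frac{131}{3} \approx -43.667$)
$N{\left(x \right)} = -183$
$M{\left(U,L \right)} = 0$ ($M{\left(U,L \right)} = 0 \cdot 2 L = 0$)
$\frac{1}{N{\left(q \right)} - 19962} + M{\left(-98,V{\left(14,-10 \right)} \right)} = \frac{1}{-183 - 19962} + 0 = \frac{1}{-20145} + 0 = - \frac{1}{20145} + 0 = - \frac{1}{20145}$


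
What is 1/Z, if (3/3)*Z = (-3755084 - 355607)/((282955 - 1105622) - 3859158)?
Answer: 4681825/4110691 ≈ 1.1389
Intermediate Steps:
Z = 4110691/4681825 (Z = (-3755084 - 355607)/((282955 - 1105622) - 3859158) = -4110691/(-822667 - 3859158) = -4110691/(-4681825) = -4110691*(-1/4681825) = 4110691/4681825 ≈ 0.87801)
1/Z = 1/(4110691/4681825) = 4681825/4110691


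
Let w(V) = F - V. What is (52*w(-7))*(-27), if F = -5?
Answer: -2808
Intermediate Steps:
w(V) = -5 - V
(52*w(-7))*(-27) = (52*(-5 - 1*(-7)))*(-27) = (52*(-5 + 7))*(-27) = (52*2)*(-27) = 104*(-27) = -2808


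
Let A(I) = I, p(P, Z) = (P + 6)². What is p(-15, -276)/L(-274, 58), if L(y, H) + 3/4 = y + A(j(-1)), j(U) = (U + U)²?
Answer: -108/361 ≈ -0.29917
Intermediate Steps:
j(U) = 4*U² (j(U) = (2*U)² = 4*U²)
p(P, Z) = (6 + P)²
L(y, H) = 13/4 + y (L(y, H) = -¾ + (y + 4*(-1)²) = -¾ + (y + 4*1) = -¾ + (y + 4) = -¾ + (4 + y) = 13/4 + y)
p(-15, -276)/L(-274, 58) = (6 - 15)²/(13/4 - 274) = (-9)²/(-1083/4) = 81*(-4/1083) = -108/361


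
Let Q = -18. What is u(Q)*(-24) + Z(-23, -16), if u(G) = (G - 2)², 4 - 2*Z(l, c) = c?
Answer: -9590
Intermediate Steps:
Z(l, c) = 2 - c/2
u(G) = (-2 + G)²
u(Q)*(-24) + Z(-23, -16) = (-2 - 18)²*(-24) + (2 - ½*(-16)) = (-20)²*(-24) + (2 + 8) = 400*(-24) + 10 = -9600 + 10 = -9590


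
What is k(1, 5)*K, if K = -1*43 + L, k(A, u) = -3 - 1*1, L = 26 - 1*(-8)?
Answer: 36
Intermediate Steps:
L = 34 (L = 26 + 8 = 34)
k(A, u) = -4 (k(A, u) = -3 - 1 = -4)
K = -9 (K = -1*43 + 34 = -43 + 34 = -9)
k(1, 5)*K = -4*(-9) = 36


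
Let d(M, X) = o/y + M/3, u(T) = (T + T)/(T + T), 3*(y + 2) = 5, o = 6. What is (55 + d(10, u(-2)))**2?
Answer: 14641/9 ≈ 1626.8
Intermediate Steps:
y = -1/3 (y = -2 + (1/3)*5 = -2 + 5/3 = -1/3 ≈ -0.33333)
u(T) = 1 (u(T) = (2*T)/((2*T)) = (2*T)*(1/(2*T)) = 1)
d(M, X) = -18 + M/3 (d(M, X) = 6/(-1/3) + M/3 = 6*(-3) + M*(1/3) = -18 + M/3)
(55 + d(10, u(-2)))**2 = (55 + (-18 + (1/3)*10))**2 = (55 + (-18 + 10/3))**2 = (55 - 44/3)**2 = (121/3)**2 = 14641/9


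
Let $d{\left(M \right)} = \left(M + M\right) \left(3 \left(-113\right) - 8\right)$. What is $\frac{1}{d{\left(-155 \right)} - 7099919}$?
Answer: $- \frac{1}{6992349} \approx -1.4301 \cdot 10^{-7}$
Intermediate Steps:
$d{\left(M \right)} = - 694 M$ ($d{\left(M \right)} = 2 M \left(-339 - 8\right) = 2 M \left(-347\right) = - 694 M$)
$\frac{1}{d{\left(-155 \right)} - 7099919} = \frac{1}{\left(-694\right) \left(-155\right) - 7099919} = \frac{1}{107570 - 7099919} = \frac{1}{-6992349} = - \frac{1}{6992349}$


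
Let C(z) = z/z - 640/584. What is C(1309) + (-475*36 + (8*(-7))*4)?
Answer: -1264659/73 ≈ -17324.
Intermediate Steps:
C(z) = -7/73 (C(z) = 1 - 640*1/584 = 1 - 80/73 = -7/73)
C(1309) + (-475*36 + (8*(-7))*4) = -7/73 + (-475*36 + (8*(-7))*4) = -7/73 + (-17100 - 56*4) = -7/73 + (-17100 - 224) = -7/73 - 17324 = -1264659/73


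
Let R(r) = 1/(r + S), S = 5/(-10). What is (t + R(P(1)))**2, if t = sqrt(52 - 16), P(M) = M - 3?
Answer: 784/25 ≈ 31.360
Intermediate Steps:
S = -1/2 (S = 5*(-1/10) = -1/2 ≈ -0.50000)
P(M) = -3 + M
t = 6 (t = sqrt(36) = 6)
R(r) = 1/(-1/2 + r) (R(r) = 1/(r - 1/2) = 1/(-1/2 + r))
(t + R(P(1)))**2 = (6 + 2/(-1 + 2*(-3 + 1)))**2 = (6 + 2/(-1 + 2*(-2)))**2 = (6 + 2/(-1 - 4))**2 = (6 + 2/(-5))**2 = (6 + 2*(-1/5))**2 = (6 - 2/5)**2 = (28/5)**2 = 784/25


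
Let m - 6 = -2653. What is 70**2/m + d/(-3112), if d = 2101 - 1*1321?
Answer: -4328365/2059366 ≈ -2.1018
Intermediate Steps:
m = -2647 (m = 6 - 2653 = -2647)
d = 780 (d = 2101 - 1321 = 780)
70**2/m + d/(-3112) = 70**2/(-2647) + 780/(-3112) = 4900*(-1/2647) + 780*(-1/3112) = -4900/2647 - 195/778 = -4328365/2059366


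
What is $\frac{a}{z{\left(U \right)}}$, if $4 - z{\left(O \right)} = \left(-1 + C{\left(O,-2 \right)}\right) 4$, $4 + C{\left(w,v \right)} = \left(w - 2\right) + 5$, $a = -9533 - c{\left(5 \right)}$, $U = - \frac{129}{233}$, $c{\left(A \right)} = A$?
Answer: $- \frac{1111177}{1656} \approx -671.0$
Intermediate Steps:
$U = - \frac{129}{233}$ ($U = \left(-129\right) \frac{1}{233} = - \frac{129}{233} \approx -0.55365$)
$a = -9538$ ($a = -9533 - 5 = -9538$)
$C{\left(w,v \right)} = -1 + w$ ($C{\left(w,v \right)} = -4 + \left(\left(w - 2\right) + 5\right) = -4 + \left(\left(-2 + w\right) + 5\right) = -4 + \left(3 + w\right) = -1 + w$)
$z{\left(O \right)} = 12 - 4 O$ ($z{\left(O \right)} = 4 - \left(-1 + \left(-1 + O\right)\right) 4 = 4 - \left(-2 + O\right) 4 = 4 - \left(-8 + 4 O\right) = 12 - 4 O$)
$\frac{a}{z{\left(U \right)}} = - \frac{9538}{12 - - \frac{516}{233}} = - \frac{9538}{12 + \frac{516}{233}} = - \frac{9538}{\frac{3312}{233}} = \left(-9538\right) \frac{233}{3312} = - \frac{1111177}{1656}$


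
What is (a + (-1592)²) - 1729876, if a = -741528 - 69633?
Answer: -6573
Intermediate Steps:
a = -811161
(a + (-1592)²) - 1729876 = (-811161 + (-1592)²) - 1729876 = (-811161 + 2534464) - 1729876 = 1723303 - 1729876 = -6573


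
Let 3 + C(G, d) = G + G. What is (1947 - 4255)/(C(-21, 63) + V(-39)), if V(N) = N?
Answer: 577/21 ≈ 27.476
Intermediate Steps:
C(G, d) = -3 + 2*G (C(G, d) = -3 + (G + G) = -3 + 2*G)
(1947 - 4255)/(C(-21, 63) + V(-39)) = (1947 - 4255)/((-3 + 2*(-21)) - 39) = -2308/((-3 - 42) - 39) = -2308/(-45 - 39) = -2308/(-84) = -2308*(-1/84) = 577/21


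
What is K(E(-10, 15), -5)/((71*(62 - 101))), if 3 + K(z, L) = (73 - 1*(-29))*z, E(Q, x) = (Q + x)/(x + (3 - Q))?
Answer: -1/182 ≈ -0.0054945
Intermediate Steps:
E(Q, x) = (Q + x)/(3 + x - Q)
K(z, L) = -3 + 102*z (K(z, L) = -3 + (73 - 1*(-29))*z = -3 + (73 + 29)*z = -3 + 102*z)
K(E(-10, 15), -5)/((71*(62 - 101))) = (-3 + 102*((-10 + 15)/(3 + 15 - 1*(-10))))/((71*(62 - 101))) = (-3 + 102*(5/(3 + 15 + 10)))/((71*(-39))) = (-3 + 102*(5/28))/(-2769) = (-3 + 102*((1/28)*5))*(-1/2769) = (-3 + 102*(5/28))*(-1/2769) = (-3 + 255/14)*(-1/2769) = (213/14)*(-1/2769) = -1/182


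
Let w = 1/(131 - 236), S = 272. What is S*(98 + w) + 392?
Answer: 2839768/105 ≈ 27045.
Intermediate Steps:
w = -1/105 (w = 1/(-105) = -1/105 ≈ -0.0095238)
S*(98 + w) + 392 = 272*(98 - 1/105) + 392 = 272*(10289/105) + 392 = 2798608/105 + 392 = 2839768/105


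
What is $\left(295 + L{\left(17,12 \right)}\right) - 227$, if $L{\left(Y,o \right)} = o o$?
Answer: $212$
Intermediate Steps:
$L{\left(Y,o \right)} = o^{2}$
$\left(295 + L{\left(17,12 \right)}\right) - 227 = \left(295 + 12^{2}\right) - 227 = \left(295 + 144\right) - 227 = 439 - 227 = 212$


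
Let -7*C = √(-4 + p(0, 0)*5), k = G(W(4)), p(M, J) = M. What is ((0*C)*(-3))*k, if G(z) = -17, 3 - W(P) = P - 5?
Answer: 0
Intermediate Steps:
W(P) = 8 - P (W(P) = 3 - (P - 5) = 3 - (-5 + P) = 3 + (5 - P) = 8 - P)
k = -17
C = -2*I/7 (C = -√(-4 + 0*5)/7 = -√(-4 + 0)/7 = -2*I/7 ≈ -0.28571*I)
((0*C)*(-3))*k = ((0*(-2*I/7))*(-3))*(-17) = (0*(-3))*(-17) = 0*(-17) = 0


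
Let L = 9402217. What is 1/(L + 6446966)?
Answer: 1/15849183 ≈ 6.3095e-8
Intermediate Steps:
1/(L + 6446966) = 1/(9402217 + 6446966) = 1/15849183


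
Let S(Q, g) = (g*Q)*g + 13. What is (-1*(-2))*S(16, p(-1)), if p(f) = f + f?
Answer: 154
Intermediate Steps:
p(f) = 2*f
S(Q, g) = 13 + Q*g**2 (S(Q, g) = (Q*g)*g + 13 = Q*g**2 + 13 = 13 + Q*g**2)
(-1*(-2))*S(16, p(-1)) = (-1*(-2))*(13 + 16*(2*(-1))**2) = 2*(13 + 16*(-2)**2) = 2*(13 + 16*4) = 2*(13 + 64) = 2*77 = 154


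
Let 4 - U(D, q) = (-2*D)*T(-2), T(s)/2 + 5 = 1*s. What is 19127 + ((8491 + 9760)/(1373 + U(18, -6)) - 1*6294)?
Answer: 11221460/873 ≈ 12854.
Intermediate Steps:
T(s) = -10 + 2*s (T(s) = -10 + 2*(1*s) = -10 + 2*s)
U(D, q) = 4 - 28*D (U(D, q) = 4 - (-2*D)*(-10 + 2*(-2)) = 4 - (-2*D)*(-10 - 4) = 4 - (-2*D)*(-14) = 4 - 28*D)
19127 + ((8491 + 9760)/(1373 + U(18, -6)) - 1*6294) = 19127 + ((8491 + 9760)/(1373 + (4 - 28*18)) - 1*6294) = 19127 + (18251/(1373 + (4 - 504)) - 6294) = 19127 + (18251/(1373 - 500) - 6294) = 19127 + (18251/873 - 6294) = 19127 - 5476411/873 = 11221460/873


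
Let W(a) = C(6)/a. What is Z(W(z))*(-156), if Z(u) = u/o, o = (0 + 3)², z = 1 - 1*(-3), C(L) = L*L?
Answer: -156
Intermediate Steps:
C(L) = L²
z = 4 (z = 1 + 3 = 4)
W(a) = 36/a (W(a) = 6²/a = 36/a)
o = 9 (o = 3² = 9)
Z(u) = u/9
Z(W(z))*(-156) = ((36/4)/9)*(-156) = ((36*(¼))/9)*(-156) = ((⅑)*9)*(-156) = 1*(-156) = -156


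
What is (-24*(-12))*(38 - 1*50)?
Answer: -3456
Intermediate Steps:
(-24*(-12))*(38 - 1*50) = 288*(38 - 50) = 288*(-12) = -3456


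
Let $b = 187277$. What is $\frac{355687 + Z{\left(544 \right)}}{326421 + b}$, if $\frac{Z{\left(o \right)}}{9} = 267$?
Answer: $\frac{179045}{256849} \approx 0.69708$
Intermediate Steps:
$Z{\left(o \right)} = 2403$ ($Z{\left(o \right)} = 9 \cdot 267 = 2403$)
$\frac{355687 + Z{\left(544 \right)}}{326421 + b} = \frac{355687 + 2403}{326421 + 187277} = \frac{358090}{513698} = 358090 \cdot \frac{1}{513698} = \frac{179045}{256849}$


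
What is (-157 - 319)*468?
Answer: -222768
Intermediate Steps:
(-157 - 319)*468 = -476*468 = -222768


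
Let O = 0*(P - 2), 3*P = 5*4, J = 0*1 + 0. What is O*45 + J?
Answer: 0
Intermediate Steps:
J = 0 (J = 0 + 0 = 0)
P = 20/3 (P = (5*4)/3 = (1/3)*20 = 20/3 ≈ 6.6667)
O = 0 (O = 0*(20/3 - 2) = 0*(14/3) = 0)
O*45 + J = 0*45 + 0 = 0 + 0 = 0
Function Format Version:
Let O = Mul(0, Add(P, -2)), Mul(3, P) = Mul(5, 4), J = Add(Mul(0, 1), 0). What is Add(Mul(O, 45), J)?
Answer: 0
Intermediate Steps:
J = 0 (J = Add(0, 0) = 0)
P = Rational(20, 3) (P = Mul(Rational(1, 3), Mul(5, 4)) = Mul(Rational(1, 3), 20) = Rational(20, 3) ≈ 6.6667)
O = 0 (O = Mul(0, Add(Rational(20, 3), -2)) = Mul(0, Rational(14, 3)) = 0)
Add(Mul(O, 45), J) = Add(Mul(0, 45), 0) = Add(0, 0) = 0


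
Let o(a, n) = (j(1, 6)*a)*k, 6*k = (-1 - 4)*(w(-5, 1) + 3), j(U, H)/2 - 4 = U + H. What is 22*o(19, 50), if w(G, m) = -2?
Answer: -22990/3 ≈ -7663.3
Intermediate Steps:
j(U, H) = 8 + 2*H + 2*U (j(U, H) = 8 + 2*(U + H) = 8 + 2*(H + U) = 8 + (2*H + 2*U) = 8 + 2*H + 2*U)
k = -⅚ (k = ((-1 - 4)*(-2 + 3))/6 = (-5*1)/6 = (⅙)*(-5) = -⅚ ≈ -0.83333)
o(a, n) = -55*a/3 (o(a, n) = ((8 + 2*6 + 2*1)*a)*(-⅚) = ((8 + 12 + 2)*a)*(-⅚) = (22*a)*(-⅚) = -55*a/3)
22*o(19, 50) = 22*(-55/3*19) = 22*(-1045/3) = -22990/3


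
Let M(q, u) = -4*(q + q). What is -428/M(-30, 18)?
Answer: -107/60 ≈ -1.7833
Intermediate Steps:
M(q, u) = -8*q
-428/M(-30, 18) = -428/((-8*(-30))) = -428/240 = -428*1/240 = -107/60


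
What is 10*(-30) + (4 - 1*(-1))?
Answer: -295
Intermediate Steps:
10*(-30) + (4 - 1*(-1)) = -300 + (4 + 1) = -300 + 5 = -295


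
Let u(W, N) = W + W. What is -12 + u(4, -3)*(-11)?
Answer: -100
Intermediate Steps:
u(W, N) = 2*W
-12 + u(4, -3)*(-11) = -12 + (2*4)*(-11) = -12 + 8*(-11) = -12 - 88 = -100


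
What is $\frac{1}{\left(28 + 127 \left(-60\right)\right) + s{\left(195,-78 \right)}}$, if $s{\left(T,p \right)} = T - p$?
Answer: $- \frac{1}{7319} \approx -0.00013663$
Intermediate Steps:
$\frac{1}{\left(28 + 127 \left(-60\right)\right) + s{\left(195,-78 \right)}} = \frac{1}{\left(28 + 127 \left(-60\right)\right) + \left(195 - -78\right)} = \frac{1}{\left(28 - 7620\right) + \left(195 + 78\right)} = \frac{1}{-7592 + 273} = \frac{1}{-7319} = - \frac{1}{7319}$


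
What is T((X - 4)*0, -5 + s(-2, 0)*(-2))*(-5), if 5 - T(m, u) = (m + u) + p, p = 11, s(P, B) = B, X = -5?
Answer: 5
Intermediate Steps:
T(m, u) = -6 - m - u (T(m, u) = 5 - ((m + u) + 11) = 5 - (11 + m + u) = 5 + (-11 - m - u) = -6 - m - u)
T((X - 4)*0, -5 + s(-2, 0)*(-2))*(-5) = (-6 - (-5 - 4)*0 - (-5 + 0*(-2)))*(-5) = (-6 - (-9)*0 - (-5 + 0))*(-5) = (-6 - 1*0 - 1*(-5))*(-5) = (-6 + 0 + 5)*(-5) = -1*(-5) = 5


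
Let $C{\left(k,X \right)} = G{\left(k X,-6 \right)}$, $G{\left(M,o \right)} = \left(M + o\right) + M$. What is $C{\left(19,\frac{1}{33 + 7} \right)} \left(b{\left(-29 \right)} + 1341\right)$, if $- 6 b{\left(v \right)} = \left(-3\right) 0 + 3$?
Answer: $- \frac{270781}{40} \approx -6769.5$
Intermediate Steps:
$b{\left(v \right)} = - \frac{1}{2}$ ($b{\left(v \right)} = - \frac{\left(-3\right) 0 + 3}{6} = - \frac{0 + 3}{6} = \left(- \frac{1}{6}\right) 3 = - \frac{1}{2}$)
$G{\left(M,o \right)} = o + 2 M$
$C{\left(k,X \right)} = -6 + 2 X k$ ($C{\left(k,X \right)} = -6 + 2 k X = -6 + 2 X k$)
$C{\left(19,\frac{1}{33 + 7} \right)} \left(b{\left(-29 \right)} + 1341\right) = \left(-6 + 2 \frac{1}{33 + 7} \cdot 19\right) \left(- \frac{1}{2} + 1341\right) = \left(-6 + 2 \cdot \frac{1}{40} \cdot 19\right) \frac{2681}{2} = \left(-6 + \frac{19}{20}\right) \frac{2681}{2} = \left(- \frac{101}{20}\right) \frac{2681}{2} = - \frac{270781}{40}$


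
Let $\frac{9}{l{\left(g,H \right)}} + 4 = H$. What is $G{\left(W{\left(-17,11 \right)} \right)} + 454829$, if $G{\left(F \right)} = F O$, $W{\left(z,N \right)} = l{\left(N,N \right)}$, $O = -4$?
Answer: $\frac{3183767}{7} \approx 4.5482 \cdot 10^{5}$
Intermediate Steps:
$l{\left(g,H \right)} = \frac{9}{-4 + H}$
$W{\left(z,N \right)} = \frac{9}{-4 + N}$
$G{\left(F \right)} = - 4 F$ ($G{\left(F \right)} = F \left(-4\right) = - 4 F$)
$G{\left(W{\left(-17,11 \right)} \right)} + 454829 = - 4 \frac{9}{-4 + 11} + 454829 = - 4 \cdot \frac{9}{7} + 454829 = - 4 \cdot 9 \cdot \frac{1}{7} + 454829 = \left(-4\right) \frac{9}{7} + 454829 = - \frac{36}{7} + 454829 = \frac{3183767}{7}$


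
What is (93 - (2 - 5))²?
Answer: 9216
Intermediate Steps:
(93 - (2 - 5))² = (93 - 1*(-3))² = (93 + 3)² = 96² = 9216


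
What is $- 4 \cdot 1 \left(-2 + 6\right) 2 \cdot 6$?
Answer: $-192$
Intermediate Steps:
$- 4 \cdot 1 \left(-2 + 6\right) 2 \cdot 6 = - 4 \cdot 1 \cdot 4 \cdot 12 = \left(-4\right) 4 \cdot 12 = \left(-16\right) 12 = -192$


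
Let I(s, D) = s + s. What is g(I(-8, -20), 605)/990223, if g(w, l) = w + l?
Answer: 31/52117 ≈ 0.00059482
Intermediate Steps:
I(s, D) = 2*s
g(w, l) = l + w
g(I(-8, -20), 605)/990223 = (605 + 2*(-8))/990223 = (605 - 16)*(1/990223) = 589*(1/990223) = 31/52117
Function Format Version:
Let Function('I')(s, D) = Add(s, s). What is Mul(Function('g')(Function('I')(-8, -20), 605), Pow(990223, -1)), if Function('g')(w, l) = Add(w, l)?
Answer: Rational(31, 52117) ≈ 0.00059482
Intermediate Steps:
Function('I')(s, D) = Mul(2, s)
Function('g')(w, l) = Add(l, w)
Mul(Function('g')(Function('I')(-8, -20), 605), Pow(990223, -1)) = Mul(Add(605, Mul(2, -8)), Pow(990223, -1)) = Mul(Add(605, -16), Rational(1, 990223)) = Mul(589, Rational(1, 990223)) = Rational(31, 52117)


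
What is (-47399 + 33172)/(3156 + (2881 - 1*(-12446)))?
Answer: -14227/18483 ≈ -0.76973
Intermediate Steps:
(-47399 + 33172)/(3156 + (2881 - 1*(-12446))) = -14227/(3156 + (2881 + 12446)) = -14227/(3156 + 15327) = -14227/18483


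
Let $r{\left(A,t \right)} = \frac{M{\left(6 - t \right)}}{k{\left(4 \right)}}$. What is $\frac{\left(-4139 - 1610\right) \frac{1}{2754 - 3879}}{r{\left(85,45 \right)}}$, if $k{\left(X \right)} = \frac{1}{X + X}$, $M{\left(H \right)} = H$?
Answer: $- \frac{5749}{351000} \approx -0.016379$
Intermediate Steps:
$k{\left(X \right)} = \frac{1}{2 X}$
$r{\left(A,t \right)} = 48 - 8 t$ ($r{\left(A,t \right)} = \frac{6 - t}{\frac{1}{2} \cdot \frac{1}{4}} = \left(6 - t\right) \frac{1}{\frac{1}{8}} = \left(6 - t\right) 8 = 48 - 8 t$)
$\frac{\left(-4139 - 1610\right) \frac{1}{2754 - 3879}}{r{\left(85,45 \right)}} = \frac{\left(-4139 - 1610\right) \frac{1}{2754 - 3879}}{48 - 360} = \frac{\left(-5749\right) \frac{1}{-1125}}{48 - 360} = \frac{\left(-5749\right) \left(- \frac{1}{1125}\right)}{-312} = \frac{5749}{1125} \left(- \frac{1}{312}\right) = - \frac{5749}{351000}$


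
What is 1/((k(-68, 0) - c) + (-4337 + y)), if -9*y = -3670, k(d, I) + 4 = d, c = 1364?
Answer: -9/48287 ≈ -0.00018639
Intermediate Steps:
k(d, I) = -4 + d
y = 3670/9 (y = -1/9*(-3670) = 3670/9 ≈ 407.78)
1/((k(-68, 0) - c) + (-4337 + y)) = 1/(((-4 - 68) - 1*1364) + (-4337 + 3670/9)) = 1/((-72 - 1364) - 35363/9) = 1/(-1436 - 35363/9) = 1/(-48287/9) = -9/48287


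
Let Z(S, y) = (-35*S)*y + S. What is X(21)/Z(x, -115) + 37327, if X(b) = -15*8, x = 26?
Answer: 325603411/8723 ≈ 37327.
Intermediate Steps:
X(b) = -120
Z(S, y) = S - 35*S*y (Z(S, y) = -35*S*y + S = S - 35*S*y)
X(21)/Z(x, -115) + 37327 = -120*1/(26*(1 - 35*(-115))) + 37327 = -120*1/(26*(1 + 4025)) + 37327 = -120/(26*4026) + 37327 = -120/104676 + 37327 = -120*1/104676 + 37327 = -10/8723 + 37327 = 325603411/8723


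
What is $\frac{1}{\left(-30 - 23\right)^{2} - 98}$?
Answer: $\frac{1}{2711} \approx 0.00036887$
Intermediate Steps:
$\frac{1}{\left(-30 - 23\right)^{2} - 98} = \frac{1}{\left(-53\right)^{2} - 98} = \frac{1}{2809 - 98} = \frac{1}{2711}$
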